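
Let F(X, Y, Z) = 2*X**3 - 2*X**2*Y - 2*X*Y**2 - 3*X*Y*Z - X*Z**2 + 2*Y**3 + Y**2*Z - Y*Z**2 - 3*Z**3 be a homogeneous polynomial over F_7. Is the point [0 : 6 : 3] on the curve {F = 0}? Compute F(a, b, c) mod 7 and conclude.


F(0,6,3) ≡ 6 (mod 7); P is NOT on the curve.

Evaluate F(0, 6, 3) term-by-term (mod 7).
  2*X**3 ↦ 2·0·1·1 = 0
  -2*X**2*Y ↦ -2·0·6·1 = 0
  -2*X*Y**2 ↦ -2·0·36·1 = 0
  -3*X*Y*Z ↦ -3·0·6·3 = 0
  -X*Z**2 ↦ -1·0·1·9 = 0
  2*Y**3 ↦ 2·1·216·1 = 432
  Y**2*Z ↦ 1·1·36·3 = 108
  -Y*Z**2 ↦ -1·1·6·9 = -54
  -3*Z**3 ↦ -3·1·1·27 = -81
Sum: F(0, 6, 3) = (0) + (0) + (0) + (0) + (0) + (432) + (108) + (-54) + (-81) = 405.
Reducing mod 7: 405 ≡ 6 (mod 7).
Since F(a, b, c) ≡ 6 ≠ 0 (mod 7), P does NOT lie on the curve.


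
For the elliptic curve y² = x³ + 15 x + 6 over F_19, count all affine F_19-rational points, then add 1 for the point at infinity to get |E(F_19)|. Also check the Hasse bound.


Affine points = {(0, 5), (0, 14), (2, 5), (2, 14), (4, 4), (4, 15), (5, 4), (5, 15), (7, 6), (7, 13), (8, 7), (8, 12), (10, 4), (10, 15), (11, 1), (11, 18), (13, 2), (13, 17), (17, 5), (17, 14), (18, 3), (18, 16)}; affine count = 22; |E(F_19)| = 23.

Discriminant check: Δ ∝ 4a³ + 27b² = 4·15³ + 27·6² = 4·3375 + 27·36 ≡ 13 (mod 19). Nonzero ⇒ E is nonsingular.
For each x ∈ F_19, compute rhs = x³ + 15·x + 6 mod 19, then count y ∈ F_19 with y² ≡ rhs.
  x = 0: rhs = 6, matching y values: 5, 14 (2 points).
  x = 1: rhs = 3, matching y values: none (0 points).
  x = 2: rhs = 6, matching y values: 5, 14 (2 points).
  x = 3: rhs = 2, matching y values: none (0 points).
  x = 4: rhs = 16, matching y values: 4, 15 (2 points).
  x = 5: rhs = 16, matching y values: 4, 15 (2 points).
  x = 6: rhs = 8, matching y values: none (0 points).
  x = 7: rhs = 17, matching y values: 6, 13 (2 points).
  x = 8: rhs = 11, matching y values: 7, 12 (2 points).
  x = 9: rhs = 15, matching y values: none (0 points).
  x = 10: rhs = 16, matching y values: 4, 15 (2 points).
  x = 11: rhs = 1, matching y values: 1, 18 (2 points).
  x = 12: rhs = 14, matching y values: none (0 points).
  x = 13: rhs = 4, matching y values: 2, 17 (2 points).
  x = 14: rhs = 15, matching y values: none (0 points).
  x = 15: rhs = 15, matching y values: none (0 points).
  x = 16: rhs = 10, matching y values: none (0 points).
  x = 17: rhs = 6, matching y values: 5, 14 (2 points).
  x = 18: rhs = 9, matching y values: 3, 16 (2 points).
Total affine count: 22.
Full point count |E(F_19)| = 22 + 1 = 23.
Hasse bound: |23 − (19+1)| = |3| = 3 ≤ 2√19 ≈ 8.7178 ✓.


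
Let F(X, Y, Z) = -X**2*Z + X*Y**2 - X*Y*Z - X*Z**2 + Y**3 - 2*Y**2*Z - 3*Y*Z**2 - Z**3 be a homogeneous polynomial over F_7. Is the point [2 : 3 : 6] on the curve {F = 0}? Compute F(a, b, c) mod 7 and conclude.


F(2,3,6) ≡ 0 (mod 7); P is on the curve.

Evaluate F(2, 3, 6) term-by-term (mod 7).
  -X**2*Z ↦ -1·4·1·6 = -24
  X*Y**2 ↦ 1·2·9·1 = 18
  -X*Y*Z ↦ -1·2·3·6 = -36
  -X*Z**2 ↦ -1·2·1·36 = -72
  Y**3 ↦ 1·1·27·1 = 27
  -2*Y**2*Z ↦ -2·1·9·6 = -108
  -3*Y*Z**2 ↦ -3·1·3·36 = -324
  -Z**3 ↦ -1·1·1·216 = -216
Sum: F(2, 3, 6) = (-24) + (18) + (-36) + (-72) + (27) + (-108) + (-324) + (-216) = -735.
Reducing mod 7: -735 ≡ 0 (mod 7).
Since F(a, b, c) ≡ 0 (mod 7), P lies on the curve.


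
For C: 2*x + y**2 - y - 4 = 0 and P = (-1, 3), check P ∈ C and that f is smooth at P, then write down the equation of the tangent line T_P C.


Tangent line at P: 2*x + 5*y - 13 = 0.

Step 1: f(-1, 3) = 0, so P lies on C.
Step 2: partial derivatives
  f_x(x, y) = 2, f_y(x, y) = 2*y - 1.
  f_x(P) = 2, f_y(P) = 5 (gradient nonzero, so P is smooth).
Step 3: tangent line at P: 2·(x − -1) + 5·(y − 3) = 0.
Expanding: 2*x + 5*y - 13 = 0.


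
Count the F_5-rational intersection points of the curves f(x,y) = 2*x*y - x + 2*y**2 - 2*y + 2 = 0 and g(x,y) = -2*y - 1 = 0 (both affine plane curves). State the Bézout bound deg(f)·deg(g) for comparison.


Common zeros: {(3, 2)}; count = 1; Bézout bound = 2.

deg(f) = 2, deg(g) = 1, so Bézout bound = 2.
Scan x ∈ F_5. For each x, list the y ∈ F_5 with f(x, y) ≡ 0 and those with g(x, y) ≡ 0 (mod 5); the common zeros in that column are the intersection.
  x = 0: f ≡ 0 at y ∈ ∅; g ≡ 0 at y ∈ {2}; common: ∅.
  x = 1: f ≡ 0 at y ∈ ∅; g ≡ 0 at y ∈ {2}; common: ∅.
  x = 2: f ≡ 0 at y ∈ {0, 4}; g ≡ 0 at y ∈ {2}; common: ∅.
  x = 3: f ≡ 0 at y ∈ {1, 2}; g ≡ 0 at y ∈ {2}; common: {2}.
  x = 4: f ≡ 0 at y ∈ ∅; g ≡ 0 at y ∈ {2}; common: ∅.
Collecting: common zeros = {(3, 2)}, so the count is 1.
Comparison with the Bézout bound: 1 ≤ 2 = deg(f)·deg(g), as expected for curves with no common component (the affine F_5-count falls short of the bound because intersections may lie at infinity, over extension fields, or carry multiplicity).


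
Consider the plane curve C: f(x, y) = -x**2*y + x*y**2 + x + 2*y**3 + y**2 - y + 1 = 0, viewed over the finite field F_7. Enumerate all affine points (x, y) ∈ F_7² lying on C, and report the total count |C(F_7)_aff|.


Affine F_7-points: {(1, 4), (2, 2), (3, 1), (4, 2), (5, 4), (6, 0), (6, 1), (6, 6)}; count = 8.

For each of the 49 pairs (x, y) ∈ F_7², evaluate f(x, y) mod 7. Record the zeros.
  x = 0: [0↦1, 1↦3, 2↦5, 3↦5, 4↦1, 5↦5, 6↦1]  zeros at y ∈ ∅
  x = 1: [0↦2, 1↦4, 2↦1, 3↦5, 4↦0, 5↦5, 6↦4]  zeros at y ∈ {4}
  x = 2: [0↦3, 1↦3, 2↦0, 3↦6, 4↦5, 5↦2, 6↦2]  zeros at y ∈ {2}
  x = 3: [0↦4, 1↦0, 2↦2, 3↦1, 4↦2, 5↦3, 6↦2]  zeros at y ∈ {1}
  x = 4: [0↦5, 1↦2, 2↦0, 3↦4, 4↦5, 5↦1, 6↦4]  zeros at y ∈ {2}
  x = 5: [0↦6, 1↦2, 2↦1, 3↦1, 4↦0, 5↦3, 6↦1]  zeros at y ∈ {4}
  x = 6: [0↦0, 1↦0, 2↦5, 3↦6, 4↦1, 5↦2, 6↦0]  zeros at y ∈ {0, 1, 6}
Collecting zeros: affine points = {(1, 4), (2, 2), (3, 1), (4, 2), (5, 4), (6, 0), (6, 1), (6, 6)}.
Total count |C(F_7)_aff| = 8.


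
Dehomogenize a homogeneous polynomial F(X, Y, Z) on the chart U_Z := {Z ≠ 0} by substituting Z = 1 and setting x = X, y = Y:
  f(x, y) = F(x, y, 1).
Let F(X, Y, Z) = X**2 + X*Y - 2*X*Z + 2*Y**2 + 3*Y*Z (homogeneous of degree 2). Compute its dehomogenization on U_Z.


f(x, y) = x**2 + x*y - 2*x + 2*y**2 + 3*y

On U_Z we set Z = 1. Each monomial c·X^i·Y^j·Z^k in F becomes c·x^i·y^j·1^k = c·x^i·y^j.
Substituting Z = 1: F(X, Y, 1) = x**2 + x*y - 2*x + 2*y**2 + 3*y.
Note: deg(f) ≤ deg(F) = 2; strict inequality happens when F is divisible by Z (lost terms).


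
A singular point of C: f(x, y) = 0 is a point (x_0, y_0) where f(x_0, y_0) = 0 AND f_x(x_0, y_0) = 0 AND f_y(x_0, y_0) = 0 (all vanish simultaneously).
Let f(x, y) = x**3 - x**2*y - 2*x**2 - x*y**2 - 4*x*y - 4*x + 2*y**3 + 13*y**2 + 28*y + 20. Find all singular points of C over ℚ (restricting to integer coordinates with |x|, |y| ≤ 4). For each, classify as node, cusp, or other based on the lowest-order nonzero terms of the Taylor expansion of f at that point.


Singular points: {(0, -2)}; classification: cusp.

Compute partial derivatives:
  f_x = 3*x**2 - 2*x*y - 4*x - y**2 - 4*y - 4.
  f_y = -x**2 - 2*x*y - 4*x + 6*y**2 + 26*y + 28.
Scan x_0 ∈ {−4, ..., 4}. For each x_0, f_y(x_0, y) is a polynomial in y; find its integer roots y ∈ {−4, ..., 4}, then test f_x and f at those candidates.
  x = -4: f_y(-4, y) = 6*y**2 + 34*y + 28; vanishes at y ∈ {-1}. (-4, -1): f_x = 55 ≠ 0.
  x = -3: f_y(-3, y) = 6*y**2 + 32*y + 31; no integer root y with |y| ≤ 4.
  x = -2: f_y(-2, y) = 6*y**2 + 30*y + 32; no integer root y with |y| ≤ 4.
  x = -1: f_y(-1, y) = 6*y**2 + 28*y + 31; no integer root y with |y| ≤ 4.
  x = 0: f_y(0, y) = 6*y**2 + 26*y + 28; vanishes at y ∈ {-2}. (0, -2): f_x = 0, f = 0 — SINGULAR.
  x = 1: f_y(1, y) = 6*y**2 + 24*y + 23; no integer root y with |y| ≤ 4.
  x = 2: f_y(2, y) = 6*y**2 + 22*y + 16; vanishes at y ∈ {-1}. (2, -1): f_x = 7 ≠ 0.
  x = 3: f_y(3, y) = 6*y**2 + 20*y + 7; no integer root y with |y| ≤ 4.
  x = 4: f_y(4, y) = 6*y**2 + 18*y - 4; no integer root y with |y| ≤ 4.
Only singular point on the grid: (0, -2).
Classify: substitute x = 0 + u, y = -2 + v and expand: f = u**3 - u**2*v - u*v**2 + 2*v**3 + v**2.
No constant or linear terms (consistent with a singular point). Quadratic part: v**2. Cubic part: u**3 - u**2*v - u*v**2 + 2*v**3.
The quadratic part v**2 is a perfect square, so there is a single (double) tangent line v = 0, i.e. y = -2. Restricting the cubic part to that line (v = 0) leaves u**3 ≠ 0, so f is not divisible by v and the branch is v² ≈ -u**3 to lowest order — this is a cusp.
Classification: cusp.


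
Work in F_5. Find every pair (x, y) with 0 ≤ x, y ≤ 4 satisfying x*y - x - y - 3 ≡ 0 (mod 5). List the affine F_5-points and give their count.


Affine F_5-points: {(0, 2), (2, 0), (3, 3), (4, 4)}; count = 4.

For each of the 25 pairs (x, y) ∈ F_5², evaluate f(x, y) mod 5. Record the zeros.
  x = 0: [0↦2, 1↦1, 2↦0, 3↦4, 4↦3]  zeros at y ∈ {2}
  x = 1: [0↦1, 1↦1, 2↦1, 3↦1, 4↦1]  zeros at y ∈ ∅
  x = 2: [0↦0, 1↦1, 2↦2, 3↦3, 4↦4]  zeros at y ∈ {0}
  x = 3: [0↦4, 1↦1, 2↦3, 3↦0, 4↦2]  zeros at y ∈ {3}
  x = 4: [0↦3, 1↦1, 2↦4, 3↦2, 4↦0]  zeros at y ∈ {4}
Collecting zeros: affine points = {(0, 2), (2, 0), (3, 3), (4, 4)}.
Total count |C(F_5)_aff| = 4.


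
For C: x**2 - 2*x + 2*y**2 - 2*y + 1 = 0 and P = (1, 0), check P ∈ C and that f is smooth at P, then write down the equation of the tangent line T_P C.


Tangent line at P: -2*y = 0.

Step 1: f(1, 0) = 0, so P lies on C.
Step 2: partial derivatives
  f_x(x, y) = 2*x - 2, f_y(x, y) = 4*y - 2.
  f_x(P) = 0, f_y(P) = -2 (gradient nonzero, so P is smooth).
Step 3: tangent line at P: 0·(x − 1) + -2·(y − 0) = 0.
Expanding: -2*y = 0.


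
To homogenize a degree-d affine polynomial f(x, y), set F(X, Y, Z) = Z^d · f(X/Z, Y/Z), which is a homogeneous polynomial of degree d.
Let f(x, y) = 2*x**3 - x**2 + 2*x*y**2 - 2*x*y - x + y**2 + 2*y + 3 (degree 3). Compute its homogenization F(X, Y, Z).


F(X, Y, Z) = 2*X**3 - X**2*Z + 2*X*Y**2 - 2*X*Y*Z - X*Z**2 + Y**2*Z + 2*Y*Z**2 + 3*Z**3

deg(f) = 3.
Substitute x = X/Z, y = Y/Z into f, then multiply by Z^3.
  monomial 2·x^3·y^0 ↦ 2·X^3·Y^0·Z^0.
  monomial -1·x^2·y^0 ↦ -1·X^2·Y^0·Z^1.
  monomial 2·x^1·y^2 ↦ 2·X^1·Y^2·Z^0.
  monomial -2·x^1·y^1 ↦ -2·X^1·Y^1·Z^1.
  monomial -1·x^1·y^0 ↦ -1·X^1·Y^0·Z^2.
  monomial 1·x^0·y^2 ↦ 1·X^0·Y^2·Z^1.
  monomial 2·x^0·y^1 ↦ 2·X^0·Y^1·Z^2.
  monomial 3·x^0·y^0 ↦ 3·X^0·Y^0·Z^3.
Collecting: F(X, Y, Z) = 2*X**3 - X**2*Z + 2*X*Y**2 - 2*X*Y*Z - X*Z**2 + Y**2*Z + 2*Y*Z**2 + 3*Z**3.


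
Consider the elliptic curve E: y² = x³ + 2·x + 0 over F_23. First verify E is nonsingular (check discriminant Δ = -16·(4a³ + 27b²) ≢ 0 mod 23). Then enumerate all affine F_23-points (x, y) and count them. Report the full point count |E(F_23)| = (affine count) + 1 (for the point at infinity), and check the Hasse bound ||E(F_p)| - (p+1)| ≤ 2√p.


Affine points = {(0, 0), (1, 7), (1, 16), (2, 9), (2, 14), (4, 7), (4, 16), (7, 9), (7, 14), (10, 10), (10, 13), (12, 2), (12, 21), (14, 9), (14, 14), (15, 1), (15, 22), (17, 5), (17, 18), (18, 7), (18, 16), (20, 6), (20, 17)}; affine count = 23; |E(F_23)| = 24.

Discriminant check: Δ ∝ 4a³ + 27b² = 4·2³ + 27·0² = 4·8 + 27·0 ≡ 9 (mod 23). Nonzero ⇒ E is nonsingular.
For each x ∈ F_23, compute rhs = x³ + 2·x + 0 mod 23, then count y ∈ F_23 with y² ≡ rhs.
  x = 0: rhs = 0, matching y values: 0 (1 points).
  x = 1: rhs = 3, matching y values: 7, 16 (2 points).
  x = 2: rhs = 12, matching y values: 9, 14 (2 points).
  x = 3: rhs = 10, matching y values: none (0 points).
  x = 4: rhs = 3, matching y values: 7, 16 (2 points).
  x = 5: rhs = 20, matching y values: none (0 points).
  x = 6: rhs = 21, matching y values: none (0 points).
  x = 7: rhs = 12, matching y values: 9, 14 (2 points).
  x = 8: rhs = 22, matching y values: none (0 points).
  x = 9: rhs = 11, matching y values: none (0 points).
  x = 10: rhs = 8, matching y values: 10, 13 (2 points).
  x = 11: rhs = 19, matching y values: none (0 points).
  x = 12: rhs = 4, matching y values: 2, 21 (2 points).
  x = 13: rhs = 15, matching y values: none (0 points).
  x = 14: rhs = 12, matching y values: 9, 14 (2 points).
  x = 15: rhs = 1, matching y values: 1, 22 (2 points).
  x = 16: rhs = 11, matching y values: none (0 points).
  x = 17: rhs = 2, matching y values: 5, 18 (2 points).
  x = 18: rhs = 3, matching y values: 7, 16 (2 points).
  x = 19: rhs = 20, matching y values: none (0 points).
  x = 20: rhs = 13, matching y values: 6, 17 (2 points).
  x = 21: rhs = 11, matching y values: none (0 points).
  x = 22: rhs = 20, matching y values: none (0 points).
Total affine count: 23.
Full point count |E(F_23)| = 23 + 1 = 24.
Hasse bound: |24 − (23+1)| = |0| = 0 ≤ 2√23 ≈ 9.5917 ✓.


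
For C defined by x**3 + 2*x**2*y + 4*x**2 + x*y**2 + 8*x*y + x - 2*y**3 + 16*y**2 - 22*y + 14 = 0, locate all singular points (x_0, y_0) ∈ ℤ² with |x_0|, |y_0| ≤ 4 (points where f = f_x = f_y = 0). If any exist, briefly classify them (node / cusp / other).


Singular points: {(-3, 2)}; classification: node.

Compute partial derivatives:
  f_x = 3*x**2 + 4*x*y + 8*x + y**2 + 8*y + 1.
  f_y = 2*x**2 + 2*x*y + 8*x - 6*y**2 + 32*y - 22.
Scan x_0 ∈ {−4, ..., 4}. For each x_0, f_y(x_0, y) is a polynomial in y; find its integer roots y ∈ {−4, ..., 4}, then test f_x and f at those candidates.
  x = -4: f_y(-4, y) = -6*y**2 + 24*y - 22; no integer root y with |y| ≤ 4.
  x = -3: f_y(-3, y) = -6*y**2 + 26*y - 28; vanishes at y ∈ {2}. (-3, 2): f_x = 0, f = 0 — SINGULAR.
  x = -2: f_y(-2, y) = -6*y**2 + 28*y - 30; vanishes at y ∈ {3}. (-2, 3): f_x = 6 ≠ 0.
  x = -1: f_y(-1, y) = -6*y**2 + 30*y - 28; no integer root y with |y| ≤ 4.
  x = 0: f_y(0, y) = -6*y**2 + 32*y - 22; no integer root y with |y| ≤ 4.
  x = 1: f_y(1, y) = -6*y**2 + 34*y - 12; no integer root y with |y| ≤ 4.
  x = 2: f_y(2, y) = -6*y**2 + 36*y + 2; no integer root y with |y| ≤ 4.
  x = 3: f_y(3, y) = -6*y**2 + 38*y + 20; no integer root y with |y| ≤ 4.
  x = 4: f_y(4, y) = -6*y**2 + 40*y + 42; no integer root y with |y| ≤ 4.
Only singular point on the grid: (-3, 2).
Classify: substitute x = -3 + u, y = 2 + v and expand: f = u**3 + 2*u**2*v - u**2 + u*v**2 - 2*v**3 + v**2.
No constant or linear terms (consistent with a singular point). Quadratic part: -u**2 + v**2. Cubic part: u**3 + 2*u**2*v + u*v**2 - 2*v**3.
The quadratic part v**2 - u**2 = (v − u)(v + u) splits into two distinct linear factors, so there are two distinct tangent lines y − 2 = ±(x − -3) — this is a node (ordinary double point).
Classification: node.


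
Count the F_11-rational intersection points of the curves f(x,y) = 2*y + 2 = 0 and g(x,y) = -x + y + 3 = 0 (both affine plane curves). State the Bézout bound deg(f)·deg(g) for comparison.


Common zeros: {(2, 10)}; count = 1; Bézout bound = 1.

deg(f) = 1, deg(g) = 1, so Bézout bound = 1.
Scan x ∈ F_11. For each x, list the y ∈ F_11 with f(x, y) ≡ 0 and those with g(x, y) ≡ 0 (mod 11); the common zeros in that column are the intersection.
  x = 0: f ≡ 0 at y ∈ {10}; g ≡ 0 at y ∈ {8}; common: ∅.
  x = 1: f ≡ 0 at y ∈ {10}; g ≡ 0 at y ∈ {9}; common: ∅.
  x = 2: f ≡ 0 at y ∈ {10}; g ≡ 0 at y ∈ {10}; common: {10}.
  x = 3: f ≡ 0 at y ∈ {10}; g ≡ 0 at y ∈ {0}; common: ∅.
  x = 4: f ≡ 0 at y ∈ {10}; g ≡ 0 at y ∈ {1}; common: ∅.
  x = 5: f ≡ 0 at y ∈ {10}; g ≡ 0 at y ∈ {2}; common: ∅.
  x = 6: f ≡ 0 at y ∈ {10}; g ≡ 0 at y ∈ {3}; common: ∅.
  x = 7: f ≡ 0 at y ∈ {10}; g ≡ 0 at y ∈ {4}; common: ∅.
  x = 8: f ≡ 0 at y ∈ {10}; g ≡ 0 at y ∈ {5}; common: ∅.
  x = 9: f ≡ 0 at y ∈ {10}; g ≡ 0 at y ∈ {6}; common: ∅.
  x = 10: f ≡ 0 at y ∈ {10}; g ≡ 0 at y ∈ {7}; common: ∅.
Collecting: common zeros = {(2, 10)}, so the count is 1.
Comparison with the Bézout bound: 1 ≤ 1 = deg(f)·deg(g), as expected for curves with no common component (the bound is attained).


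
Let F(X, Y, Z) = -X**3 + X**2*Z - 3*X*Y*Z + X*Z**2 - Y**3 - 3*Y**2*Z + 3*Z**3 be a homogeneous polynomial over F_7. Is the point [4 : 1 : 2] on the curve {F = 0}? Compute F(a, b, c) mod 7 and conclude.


F(4,1,2) ≡ 5 (mod 7); P is NOT on the curve.

Evaluate F(4, 1, 2) term-by-term (mod 7).
  -X**3 ↦ -1·64·1·1 = -64
  X**2*Z ↦ 1·16·1·2 = 32
  -3*X*Y*Z ↦ -3·4·1·2 = -24
  X*Z**2 ↦ 1·4·1·4 = 16
  -Y**3 ↦ -1·1·1·1 = -1
  -3*Y**2*Z ↦ -3·1·1·2 = -6
  3*Z**3 ↦ 3·1·1·8 = 24
Sum: F(4, 1, 2) = (-64) + (32) + (-24) + (16) + (-1) + (-6) + (24) = -23.
Reducing mod 7: -23 ≡ 5 (mod 7).
Since F(a, b, c) ≡ 5 ≠ 0 (mod 7), P does NOT lie on the curve.


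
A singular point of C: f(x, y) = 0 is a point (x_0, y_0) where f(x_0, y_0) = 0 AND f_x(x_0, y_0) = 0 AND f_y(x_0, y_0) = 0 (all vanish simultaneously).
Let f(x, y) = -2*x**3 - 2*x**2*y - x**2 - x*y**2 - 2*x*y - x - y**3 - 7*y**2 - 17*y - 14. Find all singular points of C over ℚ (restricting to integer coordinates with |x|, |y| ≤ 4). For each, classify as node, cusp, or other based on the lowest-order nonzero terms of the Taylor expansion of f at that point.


Singular points: {(1, -3)}; classification: node.

Compute partial derivatives:
  f_x = -6*x**2 - 4*x*y - 2*x - y**2 - 2*y - 1.
  f_y = -2*x**2 - 2*x*y - 2*x - 3*y**2 - 14*y - 17.
Scan x_0 ∈ {−4, ..., 4}. For each x_0, f_y(x_0, y) is a polynomial in y; find its integer roots y ∈ {−4, ..., 4}, then test f_x and f at those candidates.
  x = -4: f_y(-4, y) = -3*y**2 - 6*y - 41; no integer root y with |y| ≤ 4.
  x = -3: f_y(-3, y) = -3*y**2 - 8*y - 29; no integer root y with |y| ≤ 4.
  x = -2: f_y(-2, y) = -3*y**2 - 10*y - 21; no integer root y with |y| ≤ 4.
  x = -1: f_y(-1, y) = -3*y**2 - 12*y - 17; no integer root y with |y| ≤ 4.
  x = 0: f_y(0, y) = -3*y**2 - 14*y - 17; no integer root y with |y| ≤ 4.
  x = 1: f_y(1, y) = -3*y**2 - 16*y - 21; vanishes at y ∈ {-3}. (1, -3): f_x = 0, f = 0 — SINGULAR.
  x = 2: f_y(2, y) = -3*y**2 - 18*y - 29; no integer root y with |y| ≤ 4.
  x = 3: f_y(3, y) = -3*y**2 - 20*y - 41; no integer root y with |y| ≤ 4.
  x = 4: f_y(4, y) = -3*y**2 - 22*y - 57; no integer root y with |y| ≤ 4.
Only singular point on the grid: (1, -3).
Classify: substitute x = 1 + u, y = -3 + v and expand: f = -2*u**3 - 2*u**2*v - u**2 - u*v**2 - v**3 + v**2.
No constant or linear terms (consistent with a singular point). Quadratic part: -u**2 + v**2. Cubic part: -2*u**3 - 2*u**2*v - u*v**2 - v**3.
The quadratic part v**2 - u**2 = (v − u)(v + u) splits into two distinct linear factors, so there are two distinct tangent lines y − -3 = ±(x − 1) — this is a node (ordinary double point).
Classification: node.


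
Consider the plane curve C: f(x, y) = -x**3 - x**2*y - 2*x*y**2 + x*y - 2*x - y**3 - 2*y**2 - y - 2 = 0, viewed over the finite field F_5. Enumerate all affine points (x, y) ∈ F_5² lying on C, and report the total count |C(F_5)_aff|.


Affine F_5-points: {(0, 2), (0, 3), (1, 0), (3, 0), (3, 3), (3, 4), (4, 3), (4, 4)}; count = 8.

For each of the 25 pairs (x, y) ∈ F_5², evaluate f(x, y) mod 5. Record the zeros.
  x = 0: [0↦3, 1↦4, 2↦0, 3↦0, 4↦3]  zeros at y ∈ {2, 3}
  x = 1: [0↦0, 1↦4, 2↦4, 3↦4, 4↦3]  zeros at y ∈ {0}
  x = 2: [0↦1, 1↦1, 2↦3, 3↦1, 4↦4]  zeros at y ∈ ∅
  x = 3: [0↦0, 1↦4, 2↦1, 3↦0, 4↦0]  zeros at y ∈ {0, 3, 4}
  x = 4: [0↦1, 1↦2, 2↦2, 3↦0, 4↦0]  zeros at y ∈ {3, 4}
Collecting zeros: affine points = {(0, 2), (0, 3), (1, 0), (3, 0), (3, 3), (3, 4), (4, 3), (4, 4)}.
Total count |C(F_5)_aff| = 8.


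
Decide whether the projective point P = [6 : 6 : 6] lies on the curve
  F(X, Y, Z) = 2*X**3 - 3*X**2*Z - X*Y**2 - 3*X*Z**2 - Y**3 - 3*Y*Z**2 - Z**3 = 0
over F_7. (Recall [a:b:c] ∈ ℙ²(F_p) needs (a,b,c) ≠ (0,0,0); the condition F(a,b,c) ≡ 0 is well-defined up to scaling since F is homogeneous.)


F(6,6,6) ≡ 3 (mod 7); P is NOT on the curve.

Evaluate F(6, 6, 6) term-by-term (mod 7).
  2*X**3 ↦ 2·216·1·1 = 432
  -3*X**2*Z ↦ -3·36·1·6 = -648
  -X*Y**2 ↦ -1·6·36·1 = -216
  -3*X*Z**2 ↦ -3·6·1·36 = -648
  -Y**3 ↦ -1·1·216·1 = -216
  -3*Y*Z**2 ↦ -3·1·6·36 = -648
  -Z**3 ↦ -1·1·1·216 = -216
Sum: F(6, 6, 6) = (432) + (-648) + (-216) + (-648) + (-216) + (-648) + (-216) = -2160.
Reducing mod 7: -2160 ≡ 3 (mod 7).
Since F(a, b, c) ≡ 3 ≠ 0 (mod 7), P does NOT lie on the curve.


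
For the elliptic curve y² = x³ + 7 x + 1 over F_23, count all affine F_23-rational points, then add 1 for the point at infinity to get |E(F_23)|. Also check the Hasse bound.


Affine points = {(0, 1), (0, 22), (1, 3), (1, 20), (2, 0), (3, 7), (3, 16), (4, 1), (4, 22), (5, 0), (6, 11), (6, 12), (7, 5), (7, 18), (10, 6), (10, 17), (11, 11), (11, 12), (13, 9), (13, 14), (15, 10), (15, 13), (16, 0), (18, 5), (18, 18), (19, 1), (19, 22), (21, 5), (21, 18), (22, 4), (22, 19)}; affine count = 31; |E(F_23)| = 32.

Discriminant check: Δ ∝ 4a³ + 27b² = 4·7³ + 27·1² = 4·343 + 27·1 ≡ 19 (mod 23). Nonzero ⇒ E is nonsingular.
For each x ∈ F_23, compute rhs = x³ + 7·x + 1 mod 23, then count y ∈ F_23 with y² ≡ rhs.
  x = 0: rhs = 1, matching y values: 1, 22 (2 points).
  x = 1: rhs = 9, matching y values: 3, 20 (2 points).
  x = 2: rhs = 0, matching y values: 0 (1 points).
  x = 3: rhs = 3, matching y values: 7, 16 (2 points).
  x = 4: rhs = 1, matching y values: 1, 22 (2 points).
  x = 5: rhs = 0, matching y values: 0 (1 points).
  x = 6: rhs = 6, matching y values: 11, 12 (2 points).
  x = 7: rhs = 2, matching y values: 5, 18 (2 points).
  x = 8: rhs = 17, matching y values: none (0 points).
  x = 9: rhs = 11, matching y values: none (0 points).
  x = 10: rhs = 13, matching y values: 6, 17 (2 points).
  x = 11: rhs = 6, matching y values: 11, 12 (2 points).
  x = 12: rhs = 19, matching y values: none (0 points).
  x = 13: rhs = 12, matching y values: 9, 14 (2 points).
  x = 14: rhs = 14, matching y values: none (0 points).
  x = 15: rhs = 8, matching y values: 10, 13 (2 points).
  x = 16: rhs = 0, matching y values: 0 (1 points).
  x = 17: rhs = 19, matching y values: none (0 points).
  x = 18: rhs = 2, matching y values: 5, 18 (2 points).
  x = 19: rhs = 1, matching y values: 1, 22 (2 points).
  x = 20: rhs = 22, matching y values: none (0 points).
  x = 21: rhs = 2, matching y values: 5, 18 (2 points).
  x = 22: rhs = 16, matching y values: 4, 19 (2 points).
Total affine count: 31.
Full point count |E(F_23)| = 31 + 1 = 32.
Hasse bound: |32 − (23+1)| = |8| = 8 ≤ 2√23 ≈ 9.5917 ✓.


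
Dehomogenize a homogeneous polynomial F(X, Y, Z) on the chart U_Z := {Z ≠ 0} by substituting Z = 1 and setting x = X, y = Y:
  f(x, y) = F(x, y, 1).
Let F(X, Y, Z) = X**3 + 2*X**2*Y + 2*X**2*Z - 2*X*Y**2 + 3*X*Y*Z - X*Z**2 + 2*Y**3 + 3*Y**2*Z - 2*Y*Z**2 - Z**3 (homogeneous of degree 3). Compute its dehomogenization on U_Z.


f(x, y) = x**3 + 2*x**2*y + 2*x**2 - 2*x*y**2 + 3*x*y - x + 2*y**3 + 3*y**2 - 2*y - 1

On U_Z we set Z = 1. Each monomial c·X^i·Y^j·Z^k in F becomes c·x^i·y^j·1^k = c·x^i·y^j.
Substituting Z = 1: F(X, Y, 1) = x**3 + 2*x**2*y + 2*x**2 - 2*x*y**2 + 3*x*y - x + 2*y**3 + 3*y**2 - 2*y - 1.
Note: deg(f) ≤ deg(F) = 3; strict inequality happens when F is divisible by Z (lost terms).


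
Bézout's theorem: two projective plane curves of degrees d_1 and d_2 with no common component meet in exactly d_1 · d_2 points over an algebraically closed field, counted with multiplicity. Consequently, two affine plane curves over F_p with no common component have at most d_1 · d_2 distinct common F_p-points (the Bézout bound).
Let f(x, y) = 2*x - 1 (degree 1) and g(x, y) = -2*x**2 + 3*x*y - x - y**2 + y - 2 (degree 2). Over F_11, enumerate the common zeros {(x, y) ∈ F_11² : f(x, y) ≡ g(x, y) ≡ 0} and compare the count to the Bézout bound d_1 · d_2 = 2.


Common zeros: ∅; count = 0; Bézout bound = 2.

deg(f) = 1, deg(g) = 2, so Bézout bound = 2.
Scan x ∈ F_11. For each x, list the y ∈ F_11 with f(x, y) ≡ 0 and those with g(x, y) ≡ 0 (mod 11); the common zeros in that column are the intersection.
  x = 0: f ≡ 0 at y ∈ ∅; g ≡ 0 at y ∈ {5, 7}; common: ∅.
  x = 1: f ≡ 0 at y ∈ ∅; g ≡ 0 at y ∈ ∅; common: ∅.
  x = 2: f ≡ 0 at y ∈ ∅; g ≡ 0 at y ∈ {3, 4}; common: ∅.
  x = 3: f ≡ 0 at y ∈ ∅; g ≡ 0 at y ∈ ∅; common: ∅.
  x = 4: f ≡ 0 at y ∈ ∅; g ≡ 0 at y ∈ ∅; common: ∅.
  x = 5: f ≡ 0 at y ∈ ∅; g ≡ 0 at y ∈ ∅; common: ∅.
  x = 6: f ≡ 0 at y ∈ {0, 1, 2, 3, 4, 5, 6, 7, 8, 9, 10}; g ≡ 0 at y ∈ ∅; common: ∅.
  x = 7: f ≡ 0 at y ∈ ∅; g ≡ 0 at y ∈ {5, 6}; common: ∅.
  x = 8: f ≡ 0 at y ∈ ∅; g ≡ 0 at y ∈ ∅; common: ∅.
  x = 9: f ≡ 0 at y ∈ ∅; g ≡ 0 at y ∈ {2, 4}; common: ∅.
  x = 10: f ≡ 0 at y ∈ ∅; g ≡ 0 at y ∈ {2, 7}; common: ∅.
Collecting: common zeros = ∅, so the count is 0.
Comparison with the Bézout bound: 0 ≤ 2 = deg(f)·deg(g), as expected for curves with no common component (the affine F_11-count falls short of the bound because intersections may lie at infinity, over extension fields, or carry multiplicity).


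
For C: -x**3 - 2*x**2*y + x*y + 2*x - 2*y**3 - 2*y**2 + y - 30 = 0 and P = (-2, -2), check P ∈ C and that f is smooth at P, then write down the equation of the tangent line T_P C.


Tangent line at P: -28*x - 25*y - 106 = 0.

Step 1: f(-2, -2) = 0, so P lies on C.
Step 2: partial derivatives
  f_x(x, y) = -3*x**2 - 4*x*y + y + 2, f_y(x, y) = -2*x**2 + x - 6*y**2 - 4*y + 1.
  f_x(P) = -28, f_y(P) = -25 (gradient nonzero, so P is smooth).
Step 3: tangent line at P: -28·(x − -2) + -25·(y − -2) = 0.
Expanding: -28*x - 25*y - 106 = 0.


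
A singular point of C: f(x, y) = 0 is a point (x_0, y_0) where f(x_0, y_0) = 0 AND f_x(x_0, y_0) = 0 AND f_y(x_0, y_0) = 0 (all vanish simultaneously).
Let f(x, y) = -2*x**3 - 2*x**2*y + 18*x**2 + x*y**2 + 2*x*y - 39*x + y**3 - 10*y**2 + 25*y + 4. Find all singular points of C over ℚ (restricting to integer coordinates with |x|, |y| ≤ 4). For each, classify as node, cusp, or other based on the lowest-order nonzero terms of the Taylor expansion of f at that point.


Singular points: {(2, 3)}; classification: cusp.

Compute partial derivatives:
  f_x = -6*x**2 - 4*x*y + 36*x + y**2 + 2*y - 39.
  f_y = -2*x**2 + 2*x*y + 2*x + 3*y**2 - 20*y + 25.
Scan x_0 ∈ {−4, ..., 4}. For each x_0, f_y(x_0, y) is a polynomial in y; find its integer roots y ∈ {−4, ..., 4}, then test f_x and f at those candidates.
  x = -4: f_y(-4, y) = 3*y**2 - 28*y - 15; no integer root y with |y| ≤ 4.
  x = -3: f_y(-3, y) = 3*y**2 - 26*y + 1; no integer root y with |y| ≤ 4.
  x = -2: f_y(-2, y) = 3*y**2 - 24*y + 13; no integer root y with |y| ≤ 4.
  x = -1: f_y(-1, y) = 3*y**2 - 22*y + 21; no integer root y with |y| ≤ 4.
  x = 0: f_y(0, y) = 3*y**2 - 20*y + 25; no integer root y with |y| ≤ 4.
  x = 1: f_y(1, y) = 3*y**2 - 18*y + 25; no integer root y with |y| ≤ 4.
  x = 2: f_y(2, y) = 3*y**2 - 16*y + 21; vanishes at y ∈ {3}. (2, 3): f_x = 0, f = 0 — SINGULAR.
  x = 3: f_y(3, y) = 3*y**2 - 14*y + 13; no integer root y with |y| ≤ 4.
  x = 4: f_y(4, y) = 3*y**2 - 12*y + 1; no integer root y with |y| ≤ 4.
Only singular point on the grid: (2, 3).
Classify: substitute x = 2 + u, y = 3 + v and expand: f = -2*u**3 - 2*u**2*v + u*v**2 + v**3 + v**2.
No constant or linear terms (consistent with a singular point). Quadratic part: v**2. Cubic part: -2*u**3 - 2*u**2*v + u*v**2 + v**3.
The quadratic part v**2 is a perfect square, so there is a single (double) tangent line v = 0, i.e. y = 3. Restricting the cubic part to that line (v = 0) leaves -2*u**3 ≠ 0, so f is not divisible by v and the branch is v² ≈ 2*u**3 to lowest order — this is a cusp.
Classification: cusp.


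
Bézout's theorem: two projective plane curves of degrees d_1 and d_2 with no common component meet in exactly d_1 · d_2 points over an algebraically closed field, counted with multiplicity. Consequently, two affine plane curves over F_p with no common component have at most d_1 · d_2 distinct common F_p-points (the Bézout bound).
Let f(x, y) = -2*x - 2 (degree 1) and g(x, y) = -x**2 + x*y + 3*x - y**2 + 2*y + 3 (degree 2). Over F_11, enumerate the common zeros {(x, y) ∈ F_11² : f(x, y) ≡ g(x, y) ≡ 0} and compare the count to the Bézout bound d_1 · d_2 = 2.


Common zeros: ∅; count = 0; Bézout bound = 2.

deg(f) = 1, deg(g) = 2, so Bézout bound = 2.
Scan x ∈ F_11. For each x, list the y ∈ F_11 with f(x, y) ≡ 0 and those with g(x, y) ≡ 0 (mod 11); the common zeros in that column are the intersection.
  x = 0: f ≡ 0 at y ∈ ∅; g ≡ 0 at y ∈ {3, 10}; common: ∅.
  x = 1: f ≡ 0 at y ∈ ∅; g ≡ 0 at y ∈ ∅; common: ∅.
  x = 2: f ≡ 0 at y ∈ ∅; g ≡ 0 at y ∈ {5, 10}; common: ∅.
  x = 3: f ≡ 0 at y ∈ ∅; g ≡ 0 at y ∈ {7, 9}; common: ∅.
  x = 4: f ≡ 0 at y ∈ ∅; g ≡ 0 at y ∈ ∅; common: ∅.
  x = 5: f ≡ 0 at y ∈ ∅; g ≡ 0 at y ∈ ∅; common: ∅.
  x = 6: f ≡ 0 at y ∈ ∅; g ≡ 0 at y ∈ {3, 5}; common: ∅.
  x = 7: f ≡ 0 at y ∈ ∅; g ≡ 0 at y ∈ {2, 7}; common: ∅.
  x = 8: f ≡ 0 at y ∈ ∅; g ≡ 0 at y ∈ ∅; common: ∅.
  x = 9: f ≡ 0 at y ∈ ∅; g ≡ 0 at y ∈ {2, 9}; common: ∅.
  x = 10: f ≡ 0 at y ∈ {0, 1, 2, 3, 4, 5, 6, 7, 8, 9, 10}; g ≡ 0 at y ∈ ∅; common: ∅.
Collecting: common zeros = ∅, so the count is 0.
Comparison with the Bézout bound: 0 ≤ 2 = deg(f)·deg(g), as expected for curves with no common component (the affine F_11-count falls short of the bound because intersections may lie at infinity, over extension fields, or carry multiplicity).


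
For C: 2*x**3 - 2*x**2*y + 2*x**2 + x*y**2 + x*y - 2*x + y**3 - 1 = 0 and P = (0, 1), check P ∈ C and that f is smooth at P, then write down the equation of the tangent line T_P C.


Tangent line at P: 3*y - 3 = 0.

Step 1: f(0, 1) = 0, so P lies on C.
Step 2: partial derivatives
  f_x(x, y) = 6*x**2 - 4*x*y + 4*x + y**2 + y - 2, f_y(x, y) = -2*x**2 + 2*x*y + x + 3*y**2.
  f_x(P) = 0, f_y(P) = 3 (gradient nonzero, so P is smooth).
Step 3: tangent line at P: 0·(x − 0) + 3·(y − 1) = 0.
Expanding: 3*y - 3 = 0.


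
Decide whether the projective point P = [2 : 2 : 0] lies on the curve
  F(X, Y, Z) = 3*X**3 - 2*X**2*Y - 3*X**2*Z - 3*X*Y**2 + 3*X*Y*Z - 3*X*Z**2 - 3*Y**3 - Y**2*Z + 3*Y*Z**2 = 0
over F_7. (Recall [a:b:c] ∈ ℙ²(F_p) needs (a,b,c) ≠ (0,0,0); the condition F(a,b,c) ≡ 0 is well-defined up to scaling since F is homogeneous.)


F(2,2,0) ≡ 2 (mod 7); P is NOT on the curve.

Evaluate F(2, 2, 0) term-by-term (mod 7).
  3*X**3 ↦ 3·8·1·1 = 24
  -2*X**2*Y ↦ -2·4·2·1 = -16
  -3*X**2*Z ↦ -3·4·1·0 = 0
  -3*X*Y**2 ↦ -3·2·4·1 = -24
  3*X*Y*Z ↦ 3·2·2·0 = 0
  -3*X*Z**2 ↦ -3·2·1·0 = 0
  -3*Y**3 ↦ -3·1·8·1 = -24
  -Y**2*Z ↦ -1·1·4·0 = 0
  3*Y*Z**2 ↦ 3·1·2·0 = 0
Sum: F(2, 2, 0) = (24) + (-16) + (0) + (-24) + (0) + (0) + (-24) + (0) + (0) = -40.
Reducing mod 7: -40 ≡ 2 (mod 7).
Since F(a, b, c) ≡ 2 ≠ 0 (mod 7), P does NOT lie on the curve.


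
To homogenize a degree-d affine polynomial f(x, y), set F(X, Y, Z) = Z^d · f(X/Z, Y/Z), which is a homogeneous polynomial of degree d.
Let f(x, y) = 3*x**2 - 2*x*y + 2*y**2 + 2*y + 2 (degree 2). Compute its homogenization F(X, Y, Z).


F(X, Y, Z) = 3*X**2 - 2*X*Y + 2*Y**2 + 2*Y*Z + 2*Z**2

deg(f) = 2.
Substitute x = X/Z, y = Y/Z into f, then multiply by Z^2.
  monomial 3·x^2·y^0 ↦ 3·X^2·Y^0·Z^0.
  monomial -2·x^1·y^1 ↦ -2·X^1·Y^1·Z^0.
  monomial 2·x^0·y^2 ↦ 2·X^0·Y^2·Z^0.
  monomial 2·x^0·y^1 ↦ 2·X^0·Y^1·Z^1.
  monomial 2·x^0·y^0 ↦ 2·X^0·Y^0·Z^2.
Collecting: F(X, Y, Z) = 3*X**2 - 2*X*Y + 2*Y**2 + 2*Y*Z + 2*Z**2.


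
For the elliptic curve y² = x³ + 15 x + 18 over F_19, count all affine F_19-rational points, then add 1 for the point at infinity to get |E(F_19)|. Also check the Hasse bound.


Affine points = {(4, 3), (4, 16), (5, 3), (5, 16), (6, 1), (6, 18), (8, 2), (8, 17), (10, 3), (10, 16), (12, 8), (12, 11), (13, 4), (13, 15)}; affine count = 14; |E(F_19)| = 15.

Discriminant check: Δ ∝ 4a³ + 27b² = 4·15³ + 27·18² = 4·3375 + 27·324 ≡ 18 (mod 19). Nonzero ⇒ E is nonsingular.
For each x ∈ F_19, compute rhs = x³ + 15·x + 18 mod 19, then count y ∈ F_19 with y² ≡ rhs.
  x = 0: rhs = 18, matching y values: none (0 points).
  x = 1: rhs = 15, matching y values: none (0 points).
  x = 2: rhs = 18, matching y values: none (0 points).
  x = 3: rhs = 14, matching y values: none (0 points).
  x = 4: rhs = 9, matching y values: 3, 16 (2 points).
  x = 5: rhs = 9, matching y values: 3, 16 (2 points).
  x = 6: rhs = 1, matching y values: 1, 18 (2 points).
  x = 7: rhs = 10, matching y values: none (0 points).
  x = 8: rhs = 4, matching y values: 2, 17 (2 points).
  x = 9: rhs = 8, matching y values: none (0 points).
  x = 10: rhs = 9, matching y values: 3, 16 (2 points).
  x = 11: rhs = 13, matching y values: none (0 points).
  x = 12: rhs = 7, matching y values: 8, 11 (2 points).
  x = 13: rhs = 16, matching y values: 4, 15 (2 points).
  x = 14: rhs = 8, matching y values: none (0 points).
  x = 15: rhs = 8, matching y values: none (0 points).
  x = 16: rhs = 3, matching y values: none (0 points).
  x = 17: rhs = 18, matching y values: none (0 points).
  x = 18: rhs = 2, matching y values: none (0 points).
Total affine count: 14.
Full point count |E(F_19)| = 14 + 1 = 15.
Hasse bound: |15 − (19+1)| = |-5| = 5 ≤ 2√19 ≈ 8.7178 ✓.


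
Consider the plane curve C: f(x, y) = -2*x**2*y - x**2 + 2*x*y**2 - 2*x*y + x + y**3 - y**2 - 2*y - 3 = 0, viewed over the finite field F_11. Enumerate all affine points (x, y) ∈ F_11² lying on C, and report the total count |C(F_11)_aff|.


Affine F_11-points: {(0, 6), (0, 8), (0, 9), (2, 10), (3, 2), (3, 6), (3, 9), (4, 10), (6, 0), (6, 3), (6, 8), (7, 5), (9, 2), (10, 3)}; count = 14.

For each of the 121 pairs (x, y) ∈ F_11², evaluate f(x, y) mod 11. Record the zeros.
  x = 0: [0↦8, 1↦6, 2↦8, 3↦9, 4↦4, 5↦10, 6↦0, 7↦2, 8↦0, 9↦0, 10↦8]  zeros at y ∈ {6, 8, 9}
  x = 1: [0↦8, 1↦4, 2↦8, 3↦4, 4↦9, 5↦7, 6↦4, 7↦6, 8↦8, 9↦5, 10↦3]  zeros at y ∈ ∅
  x = 2: [0↦6, 1↦7, 2↦9, 3↦7, 4↦7, 5↦4, 6↦4, 7↦2, 8↦4, 9↦5, 10↦0]  zeros at y ∈ {10}
  x = 3: [0↦2, 1↦4, 2↦0, 3↦7, 4↦9, 5↦1, 6↦0, 7↦1, 8↦10, 9↦0, 10↦10]  zeros at y ∈ {2, 6, 9}
  x = 4: [0↦7, 1↦6, 2↦3, 3↦4, 4↦4, 5↦9, 6↦3, 7↦3, 8↦4, 9↦1, 10↦0]  zeros at y ∈ {10}
  x = 5: [0↦10, 1↦2, 2↦7, 3↦9, 4↦3, 5↦6, 6↦2, 7↦8, 8↦8, 9↦8, 10↦3]  zeros at y ∈ ∅
  x = 6: [0↦0, 1↦3, 2↦1, 3↦0, 4↦6, 5↦3, 6↦8, 7↦5, 8↦0, 9↦10, 10↦8]  zeros at y ∈ {0, 3, 8}
  x = 7: [0↦10, 1↦9, 2↦7, 3↦10, 4↦2, 5↦0, 6↦10, 7↦5, 8↦2, 9↦7, 10↦4]  zeros at y ∈ {5}
  x = 8: [0↦7, 1↦9, 2↦3, 3↦6, 4↦2, 5↦8, 6↦8, 7↦8, 8↦3, 9↦10, 10↦2]  zeros at y ∈ ∅
  x = 9: [0↦2, 1↦3, 2↦0, 3↦10, 4↦6, 5↦5, 6↦2, 7↦3, 8↦3, 9↦8, 10↦2]  zeros at y ∈ {2}
  x = 10: [0↦6, 1↦2, 2↦9, 3↦0, 4↦3, 5↦2, 6↦3, 7↦1, 8↦2, 9↦1, 10↦4]  zeros at y ∈ {3}
Collecting zeros: affine points = {(0, 6), (0, 8), (0, 9), (2, 10), (3, 2), (3, 6), (3, 9), (4, 10), (6, 0), (6, 3), (6, 8), (7, 5), (9, 2), (10, 3)}.
Total count |C(F_11)_aff| = 14.


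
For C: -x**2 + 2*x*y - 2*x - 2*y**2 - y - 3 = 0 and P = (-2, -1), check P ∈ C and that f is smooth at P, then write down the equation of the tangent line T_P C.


Tangent line at P: -y - 1 = 0.

Step 1: f(-2, -1) = 0, so P lies on C.
Step 2: partial derivatives
  f_x(x, y) = -2*x + 2*y - 2, f_y(x, y) = 2*x - 4*y - 1.
  f_x(P) = 0, f_y(P) = -1 (gradient nonzero, so P is smooth).
Step 3: tangent line at P: 0·(x − -2) + -1·(y − -1) = 0.
Expanding: -y - 1 = 0.


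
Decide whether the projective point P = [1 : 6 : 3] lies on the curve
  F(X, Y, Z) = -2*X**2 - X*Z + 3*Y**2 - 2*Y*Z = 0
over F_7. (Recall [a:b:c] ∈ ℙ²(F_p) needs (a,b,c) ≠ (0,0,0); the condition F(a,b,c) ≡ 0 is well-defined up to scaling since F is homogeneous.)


F(1,6,3) ≡ 4 (mod 7); P is NOT on the curve.

Evaluate F(1, 6, 3) term-by-term (mod 7).
  -2*X**2 ↦ -2·1·1·1 = -2
  -X*Z ↦ -1·1·1·3 = -3
  3*Y**2 ↦ 3·1·36·1 = 108
  -2*Y*Z ↦ -2·1·6·3 = -36
Sum: F(1, 6, 3) = (-2) + (-3) + (108) + (-36) = 67.
Reducing mod 7: 67 ≡ 4 (mod 7).
Since F(a, b, c) ≡ 4 ≠ 0 (mod 7), P does NOT lie on the curve.


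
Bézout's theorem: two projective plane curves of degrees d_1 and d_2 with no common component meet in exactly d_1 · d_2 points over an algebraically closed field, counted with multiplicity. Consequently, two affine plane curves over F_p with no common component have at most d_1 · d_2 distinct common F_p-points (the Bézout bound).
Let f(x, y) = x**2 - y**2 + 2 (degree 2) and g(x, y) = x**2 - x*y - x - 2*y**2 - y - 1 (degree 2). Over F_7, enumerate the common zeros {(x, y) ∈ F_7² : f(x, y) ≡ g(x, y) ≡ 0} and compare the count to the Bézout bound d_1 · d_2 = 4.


Common zeros: {(4, 2)}; count = 1; Bézout bound = 4.

deg(f) = 2, deg(g) = 2, so Bézout bound = 4.
Scan x ∈ F_7. For each x, list the y ∈ F_7 with f(x, y) ≡ 0 and those with g(x, y) ≡ 0 (mod 7); the common zeros in that column are the intersection.
  x = 0: f ≡ 0 at y ∈ {3, 4}; g ≡ 0 at y ∈ {5}; common: ∅.
  x = 1: f ≡ 0 at y ∈ ∅; g ≡ 0 at y ∈ ∅; common: ∅.
  x = 2: f ≡ 0 at y ∈ ∅; g ≡ 0 at y ∈ ∅; common: ∅.
  x = 3: f ≡ 0 at y ∈ {2, 5}; g ≡ 0 at y ∈ {6}; common: ∅.
  x = 4: f ≡ 0 at y ∈ {2, 5}; g ≡ 0 at y ∈ {2, 6}; common: {2}.
  x = 5: f ≡ 0 at y ∈ ∅; g ≡ 0 at y ∈ ∅; common: ∅.
  x = 6: f ≡ 0 at y ∈ ∅; g ≡ 0 at y ∈ {2, 5}; common: ∅.
Collecting: common zeros = {(4, 2)}, so the count is 1.
Comparison with the Bézout bound: 1 ≤ 4 = deg(f)·deg(g), as expected for curves with no common component (the affine F_7-count falls short of the bound because intersections may lie at infinity, over extension fields, or carry multiplicity).


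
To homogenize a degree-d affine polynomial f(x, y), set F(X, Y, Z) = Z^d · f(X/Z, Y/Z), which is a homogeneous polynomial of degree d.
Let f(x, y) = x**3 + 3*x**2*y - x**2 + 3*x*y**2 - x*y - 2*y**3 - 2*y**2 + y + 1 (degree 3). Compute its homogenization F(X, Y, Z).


F(X, Y, Z) = X**3 + 3*X**2*Y - X**2*Z + 3*X*Y**2 - X*Y*Z - 2*Y**3 - 2*Y**2*Z + Y*Z**2 + Z**3

deg(f) = 3.
Substitute x = X/Z, y = Y/Z into f, then multiply by Z^3.
  monomial 1·x^3·y^0 ↦ 1·X^3·Y^0·Z^0.
  monomial 3·x^2·y^1 ↦ 3·X^2·Y^1·Z^0.
  monomial -1·x^2·y^0 ↦ -1·X^2·Y^0·Z^1.
  monomial 3·x^1·y^2 ↦ 3·X^1·Y^2·Z^0.
  monomial -1·x^1·y^1 ↦ -1·X^1·Y^1·Z^1.
  monomial -2·x^0·y^3 ↦ -2·X^0·Y^3·Z^0.
  monomial -2·x^0·y^2 ↦ -2·X^0·Y^2·Z^1.
  monomial 1·x^0·y^1 ↦ 1·X^0·Y^1·Z^2.
  monomial 1·x^0·y^0 ↦ 1·X^0·Y^0·Z^3.
Collecting: F(X, Y, Z) = X**3 + 3*X**2*Y - X**2*Z + 3*X*Y**2 - X*Y*Z - 2*Y**3 - 2*Y**2*Z + Y*Z**2 + Z**3.


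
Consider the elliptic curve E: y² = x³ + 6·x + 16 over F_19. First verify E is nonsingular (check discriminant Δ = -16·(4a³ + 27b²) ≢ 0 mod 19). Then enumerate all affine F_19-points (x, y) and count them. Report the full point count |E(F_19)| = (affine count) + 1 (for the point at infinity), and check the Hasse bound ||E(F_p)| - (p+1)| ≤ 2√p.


Affine points = {(0, 4), (0, 15), (1, 2), (1, 17), (2, 6), (2, 13), (3, 2), (3, 17), (4, 3), (4, 16), (5, 0), (8, 5), (8, 14), (9, 1), (9, 18), (11, 8), (11, 11), (12, 7), (12, 12), (13, 7), (13, 12), (15, 2), (15, 17), (16, 3), (16, 16), (18, 3), (18, 16)}; affine count = 27; |E(F_19)| = 28.

Discriminant check: Δ ∝ 4a³ + 27b² = 4·6³ + 27·16² = 4·216 + 27·256 ≡ 5 (mod 19). Nonzero ⇒ E is nonsingular.
For each x ∈ F_19, compute rhs = x³ + 6·x + 16 mod 19, then count y ∈ F_19 with y² ≡ rhs.
  x = 0: rhs = 16, matching y values: 4, 15 (2 points).
  x = 1: rhs = 4, matching y values: 2, 17 (2 points).
  x = 2: rhs = 17, matching y values: 6, 13 (2 points).
  x = 3: rhs = 4, matching y values: 2, 17 (2 points).
  x = 4: rhs = 9, matching y values: 3, 16 (2 points).
  x = 5: rhs = 0, matching y values: 0 (1 points).
  x = 6: rhs = 2, matching y values: none (0 points).
  x = 7: rhs = 2, matching y values: none (0 points).
  x = 8: rhs = 6, matching y values: 5, 14 (2 points).
  x = 9: rhs = 1, matching y values: 1, 18 (2 points).
  x = 10: rhs = 12, matching y values: none (0 points).
  x = 11: rhs = 7, matching y values: 8, 11 (2 points).
  x = 12: rhs = 11, matching y values: 7, 12 (2 points).
  x = 13: rhs = 11, matching y values: 7, 12 (2 points).
  x = 14: rhs = 13, matching y values: none (0 points).
  x = 15: rhs = 4, matching y values: 2, 17 (2 points).
  x = 16: rhs = 9, matching y values: 3, 16 (2 points).
  x = 17: rhs = 15, matching y values: none (0 points).
  x = 18: rhs = 9, matching y values: 3, 16 (2 points).
Total affine count: 27.
Full point count |E(F_19)| = 27 + 1 = 28.
Hasse bound: |28 − (19+1)| = |8| = 8 ≤ 2√19 ≈ 8.7178 ✓.
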